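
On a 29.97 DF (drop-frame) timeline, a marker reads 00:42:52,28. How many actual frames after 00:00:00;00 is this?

As if non-drop at 30 labels/s: (0 × 3600 + 42 × 60 + 52) × 30 + 28 = 77188.
Minute boundaries passed: 42; those not divisible by 10: 42 − 4 = 38; dropped labels = 2 × 38 = 76.
Actual frame index = 77188 − 76 = 77112.

77112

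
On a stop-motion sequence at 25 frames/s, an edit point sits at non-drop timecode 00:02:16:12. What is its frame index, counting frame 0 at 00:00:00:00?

frame 3412

Total seconds to the label: (0 × 3600 + 2 × 60 + 16) = 136.
Frame index = 136 × 25 + 12 = 3412.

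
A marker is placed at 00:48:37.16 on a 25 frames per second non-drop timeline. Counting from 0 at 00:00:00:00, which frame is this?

Total seconds to the label: (0 × 3600 + 48 × 60 + 37) = 2917.
Frame index = 2917 × 25 + 16 = 72941.

72941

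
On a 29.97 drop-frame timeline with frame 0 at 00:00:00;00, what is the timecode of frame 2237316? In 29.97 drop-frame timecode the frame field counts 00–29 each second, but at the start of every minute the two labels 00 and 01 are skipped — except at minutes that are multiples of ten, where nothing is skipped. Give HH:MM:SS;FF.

Each 10-minute DF block holds 10 × 60 × 30 − 9 × 2 = 17982 frames. 2237316 ÷ 17982 → 124 full blocks, remainder 7548.
Within the partial block the first minute is 1800 frames and each further minute 1798, so 4 further minute boundaries passed. Total skipped labels = 18 × 124 + 2 × 4 = 2240.
Non-drop label index = 2237316 + 2240 = 2239556; at 30 labels/s that is 20:44:11:26, i.e. DF 20:44:11;26.

20:44:11;26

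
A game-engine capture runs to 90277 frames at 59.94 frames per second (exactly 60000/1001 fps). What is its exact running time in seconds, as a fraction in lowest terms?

90367277/60000 seconds

Running time = 90277 ÷ (60000/1001) = 90277 × 1001/60000 = 90367277/60000 s.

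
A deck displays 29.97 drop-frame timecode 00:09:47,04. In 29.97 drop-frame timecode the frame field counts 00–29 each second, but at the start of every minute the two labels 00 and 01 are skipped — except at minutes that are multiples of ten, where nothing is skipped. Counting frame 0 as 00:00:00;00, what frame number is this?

17596

Complete 10-minute blocks: 0, each 17982 frames → 0.
Remaining 9 whole minutes in the current block: 1800 + 8 × 1798 = 16184 frames.
Within the current minute: 47 × 30 + 4 − 2 = 1412 (labels ;00/;01 skipped at this minute). Total = 0 + 16184 + 1412 = 17596.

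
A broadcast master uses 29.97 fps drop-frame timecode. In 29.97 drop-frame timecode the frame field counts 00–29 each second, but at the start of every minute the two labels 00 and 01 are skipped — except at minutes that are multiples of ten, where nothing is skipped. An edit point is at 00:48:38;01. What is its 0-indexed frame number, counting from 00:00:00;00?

Complete 10-minute blocks: 4, each 17982 frames → 71928.
Remaining 8 whole minutes in the current block: 1800 + 7 × 1798 = 14386 frames.
Within the current minute: 38 × 30 + 1 − 2 = 1139 (labels ;00/;01 skipped at this minute). Total = 71928 + 14386 + 1139 = 87453.

87453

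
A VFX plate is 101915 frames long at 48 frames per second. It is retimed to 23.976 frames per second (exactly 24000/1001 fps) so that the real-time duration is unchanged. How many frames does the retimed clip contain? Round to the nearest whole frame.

Frames at target rate = 101915 × (24000/1001) / (48) = 4632500/91 ≈ 50906.593.
Nearest whole frame: 50907.

50907 frames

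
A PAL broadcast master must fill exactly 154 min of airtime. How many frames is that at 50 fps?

462000 frames

154 min = 9240 s.
Frames = 9240 × 50 = 462000.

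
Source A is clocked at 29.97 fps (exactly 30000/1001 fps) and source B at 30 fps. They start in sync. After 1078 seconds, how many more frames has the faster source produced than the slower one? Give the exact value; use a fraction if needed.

A emits 30000/1001 × 1078 = 420000/13 frames; B emits 30 × 1078 = 32340.
Difference = 420/13 frames (≈ 32.3077); B is ahead of A.

420/13 frames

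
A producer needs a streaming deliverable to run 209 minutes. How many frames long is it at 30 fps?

209 min = 12540 s.
Frames = 12540 × 30 = 376200.

376200 frames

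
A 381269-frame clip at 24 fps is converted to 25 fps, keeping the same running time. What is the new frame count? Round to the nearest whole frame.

Frames at target rate = 381269 × (25) / (24) = 9531725/24 ≈ 397155.208.
Nearest whole frame: 397155.

397155 frames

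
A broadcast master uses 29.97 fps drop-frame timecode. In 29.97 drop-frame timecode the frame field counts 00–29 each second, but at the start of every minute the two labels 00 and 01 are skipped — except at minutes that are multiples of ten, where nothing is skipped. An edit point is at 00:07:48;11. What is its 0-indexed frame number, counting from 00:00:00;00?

Complete 10-minute blocks: 0, each 17982 frames → 0.
Remaining 7 whole minutes in the current block: 1800 + 6 × 1798 = 12588 frames.
Within the current minute: 48 × 30 + 11 − 2 = 1449 (labels ;00/;01 skipped at this minute). Total = 0 + 12588 + 1449 = 14037.

14037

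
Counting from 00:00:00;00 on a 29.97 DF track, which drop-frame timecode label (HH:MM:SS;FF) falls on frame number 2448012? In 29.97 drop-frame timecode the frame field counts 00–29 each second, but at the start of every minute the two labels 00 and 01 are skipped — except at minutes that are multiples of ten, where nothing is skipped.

22:41:22;02

Ten DF minutes hold 17982 frames, so frame 2448012 lies in block 136 (frames 2445552–2463533) with 2460 frames into that block.
The block's first minute is 1800 frames and the rest 1798 each; 2460 frames reaches minute 1, so 136 × 18 + 1 × 2 = 2450 labels have been skipped so far.
Adding those back, label number 2448012 + 2450 = 2450462 at 30 labels/s is 81682 s + 2 f = 22 h 41 min 22 s frame 2, i.e. 22:41:22;02.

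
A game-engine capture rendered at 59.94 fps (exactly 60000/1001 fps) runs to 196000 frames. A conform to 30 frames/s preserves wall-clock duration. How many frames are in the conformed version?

Target frames = source frames × (target rate / source rate) = 196000 × (30)/(60000/1001) = 196000 × 1001/2000 = 98098.

98098 frames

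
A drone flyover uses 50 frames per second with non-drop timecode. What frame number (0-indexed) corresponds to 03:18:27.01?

595351

Total seconds to the label: (3 × 3600 + 18 × 60 + 27) = 11907.
Frame index = 11907 × 50 + 1 = 595351.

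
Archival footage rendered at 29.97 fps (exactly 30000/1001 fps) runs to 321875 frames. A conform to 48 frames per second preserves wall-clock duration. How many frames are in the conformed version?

Target frames = source frames × (target rate / source rate) = 321875 × (48)/(30000/1001) = 321875 × 1001/625 = 515515.

515515 frames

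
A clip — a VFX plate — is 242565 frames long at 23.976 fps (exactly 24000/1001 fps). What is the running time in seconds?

Running time = 242565 / (24000/1001) = 10116.981875 s.

10116.981875 seconds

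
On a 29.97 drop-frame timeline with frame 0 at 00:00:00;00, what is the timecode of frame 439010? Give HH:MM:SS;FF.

04:04:08;10

Each 10-minute DF block holds 10 × 60 × 30 − 9 × 2 = 17982 frames. 439010 ÷ 17982 → 24 full blocks, remainder 7442.
Within the partial block the first minute is 1800 frames and each further minute 1798, so 4 further minute boundaries passed. Total skipped labels = 18 × 24 + 2 × 4 = 440.
Non-drop label index = 439010 + 440 = 439450; at 30 labels/s that is 04:04:08:10, i.e. DF 04:04:08;10.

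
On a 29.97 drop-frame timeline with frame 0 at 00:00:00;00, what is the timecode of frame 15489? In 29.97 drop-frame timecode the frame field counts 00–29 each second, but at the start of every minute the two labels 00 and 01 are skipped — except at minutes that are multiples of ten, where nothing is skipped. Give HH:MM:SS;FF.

00:08:36;25

Ten DF minutes hold 17982 frames, so frame 15489 lies in block 0 (frames 0–17981) with 15489 frames into that block.
The block's first minute is 1800 frames and the rest 1798 each; 15489 frames reaches minute 8, so 0 × 18 + 8 × 2 = 16 labels have been skipped so far.
Adding those back, label number 15489 + 16 = 15505 at 30 labels/s is 516 s + 25 f = 0 h 8 min 36 s frame 25, i.e. 00:08:36;25.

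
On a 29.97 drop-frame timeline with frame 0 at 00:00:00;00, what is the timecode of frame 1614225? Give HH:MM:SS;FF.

Ten DF minutes hold 17982 frames, so frame 1614225 lies in block 89 (frames 1600398–1618379) with 13827 frames into that block.
The block's first minute is 1800 frames and the rest 1798 each; 13827 frames reaches minute 7, so 89 × 18 + 7 × 2 = 1616 labels have been skipped so far.
Adding those back, label number 1614225 + 1616 = 1615841 at 30 labels/s is 53861 s + 11 f = 14 h 57 min 41 s frame 11, i.e. 14:57:41;11.

14:57:41;11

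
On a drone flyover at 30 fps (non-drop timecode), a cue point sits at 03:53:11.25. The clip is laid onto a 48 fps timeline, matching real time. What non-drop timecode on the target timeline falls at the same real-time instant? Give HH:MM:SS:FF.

03:53:11:40

Source frame index: (3×3600 + 53×60 + 11) × 30 + 25 = 419755.
Real time: 419755 / (30) = 83951/6 s.
Target frame: (83951/6) × (48) = 671608.
At 48 labels/s: frame 671608 → 03:53:11:40.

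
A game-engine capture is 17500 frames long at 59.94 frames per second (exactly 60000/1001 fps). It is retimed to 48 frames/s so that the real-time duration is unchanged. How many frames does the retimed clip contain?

14014 frames

Target frames = source frames × (target rate / source rate) = 17500 × (48)/(60000/1001) = 17500 × 1001/1250 = 14014.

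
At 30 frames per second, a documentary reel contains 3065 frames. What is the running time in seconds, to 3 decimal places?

Running time = 3065 × 1/30 = 613/6 s ≈ 102.167 s.

102.167 seconds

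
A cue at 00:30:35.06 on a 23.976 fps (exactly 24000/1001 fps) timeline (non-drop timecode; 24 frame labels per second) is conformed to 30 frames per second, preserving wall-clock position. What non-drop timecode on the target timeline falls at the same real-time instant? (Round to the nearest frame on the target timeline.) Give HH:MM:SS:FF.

00:30:37:03

Source frame index: (0×3600 + 30×60 + 35) × 24 + 6 = 44046.
Real time: 44046 / (24000/1001) = 7348341/4000 s.
Target frame: (7348341/4000) × (30) = 22045023/400 ≈ 55112.558 → 55113.
At 30 labels/s: frame 55113 → 00:30:37:03.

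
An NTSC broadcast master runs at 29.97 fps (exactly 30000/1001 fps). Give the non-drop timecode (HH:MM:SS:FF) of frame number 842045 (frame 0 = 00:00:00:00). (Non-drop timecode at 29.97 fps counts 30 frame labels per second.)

842045 ÷ 30 = 28068 full seconds, remainder 5 frames.
28068 s = 7 h 47 min 48 s.
Timecode: 07:47:48:05.

07:47:48:05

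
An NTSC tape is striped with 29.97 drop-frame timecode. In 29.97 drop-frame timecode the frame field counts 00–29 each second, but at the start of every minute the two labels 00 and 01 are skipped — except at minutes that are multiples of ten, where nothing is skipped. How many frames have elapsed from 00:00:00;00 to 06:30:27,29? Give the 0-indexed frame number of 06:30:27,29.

As if non-drop at 30 labels/s: (6 × 3600 + 30 × 60 + 27) × 30 + 29 = 702839.
Minute boundaries passed: 390; those not divisible by 10: 390 − 39 = 351; dropped labels = 2 × 351 = 702.
Actual frame index = 702839 − 702 = 702137.

702137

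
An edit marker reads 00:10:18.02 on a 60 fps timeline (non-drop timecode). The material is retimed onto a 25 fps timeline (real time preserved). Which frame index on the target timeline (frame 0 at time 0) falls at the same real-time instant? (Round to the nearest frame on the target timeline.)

Source frame index: (0×3600 + 10×60 + 18) × 60 + 2 = 37082.
Real time: 37082 / (60) = 18541/30 s.
Target frame: (18541/30) × (25) = 92705/6 ≈ 15450.833 → 15451.

frame 15451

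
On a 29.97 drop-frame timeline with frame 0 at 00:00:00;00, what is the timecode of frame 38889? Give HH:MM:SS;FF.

00:21:37;17

Ten DF minutes hold 17982 frames, so frame 38889 lies in block 2 (frames 35964–53945) with 2925 frames into that block.
The block's first minute is 1800 frames and the rest 1798 each; 2925 frames reaches minute 1, so 2 × 18 + 1 × 2 = 38 labels have been skipped so far.
Adding those back, label number 38889 + 38 = 38927 at 30 labels/s is 1297 s + 17 f = 0 h 21 min 37 s frame 17, i.e. 00:21:37;17.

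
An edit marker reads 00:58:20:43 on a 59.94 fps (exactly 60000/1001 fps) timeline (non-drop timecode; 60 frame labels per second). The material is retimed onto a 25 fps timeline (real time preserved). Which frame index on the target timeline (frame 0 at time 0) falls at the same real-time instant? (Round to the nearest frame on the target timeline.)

Source frame index: (0×3600 + 58×60 + 20) × 60 + 43 = 210043.
Real time: 210043 / (60000/1001) = 210253043/60000 s.
Target frame: (210253043/60000) × (25) = 210253043/2400 ≈ 87605.435 → 87605.

frame 87605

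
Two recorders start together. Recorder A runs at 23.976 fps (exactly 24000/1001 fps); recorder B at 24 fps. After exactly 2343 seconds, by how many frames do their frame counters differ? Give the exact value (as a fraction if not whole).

5112/91 frames

A emits 24000/1001 × 2343 = 5112000/91 frames; B emits 24 × 2343 = 56232.
Difference = 5112/91 frames (≈ 56.1758); B is ahead of A.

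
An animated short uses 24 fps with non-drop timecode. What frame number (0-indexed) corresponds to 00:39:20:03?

Total seconds to the label: (0 × 3600 + 39 × 60 + 20) = 2360.
Frame index = 2360 × 24 + 3 = 56643.

56643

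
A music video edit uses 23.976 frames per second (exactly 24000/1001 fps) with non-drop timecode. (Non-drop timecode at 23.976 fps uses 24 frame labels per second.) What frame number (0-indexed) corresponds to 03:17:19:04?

frame 284140

Total seconds to the label: (3 × 3600 + 17 × 60 + 19) = 11839.
Frame index = 11839 × 24 + 4 = 284140.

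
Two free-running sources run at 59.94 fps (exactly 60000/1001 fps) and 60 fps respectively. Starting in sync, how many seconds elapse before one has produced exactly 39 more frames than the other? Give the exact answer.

650.65 seconds

The gap grows by |60 − 60000/1001| = 60/1001 frames per second.
Time for a 39-frame gap: 39 ÷ (60/1001) = 650.65 s.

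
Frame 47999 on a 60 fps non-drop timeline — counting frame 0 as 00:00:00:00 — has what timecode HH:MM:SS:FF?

00:13:19:59

47999 ÷ 60 = 799 full seconds, remainder 59 frames.
799 s = 0 h 13 min 19 s.
Timecode: 00:13:19:59.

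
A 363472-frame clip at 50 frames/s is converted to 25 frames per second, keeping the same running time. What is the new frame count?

Target frames = source frames × (target rate / source rate) = 363472 × (25)/(50) = 363472 × 1/2 = 181736.

181736 frames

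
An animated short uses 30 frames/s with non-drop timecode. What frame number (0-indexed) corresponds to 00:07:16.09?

13089

Total seconds to the label: (0 × 3600 + 7 × 60 + 16) = 436.
Frame index = 436 × 30 + 9 = 13089.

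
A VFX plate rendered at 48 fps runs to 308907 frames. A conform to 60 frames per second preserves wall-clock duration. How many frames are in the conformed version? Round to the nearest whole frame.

386134 frames

Frames at target rate = 308907 × (60) / (48) = 1544535/4 ≈ 386133.750.
Nearest whole frame: 386134.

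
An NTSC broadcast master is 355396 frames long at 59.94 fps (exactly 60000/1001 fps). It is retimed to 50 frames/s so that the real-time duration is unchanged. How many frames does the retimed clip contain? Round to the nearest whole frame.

Frames at target rate = 355396 × (50) / (60000/1001) = 88937849/300 ≈ 296459.497.
Nearest whole frame: 296459.

296459 frames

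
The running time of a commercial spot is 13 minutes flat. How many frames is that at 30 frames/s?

23400 frames

13 min = 780 s.
Frames = 780 × 30 = 23400.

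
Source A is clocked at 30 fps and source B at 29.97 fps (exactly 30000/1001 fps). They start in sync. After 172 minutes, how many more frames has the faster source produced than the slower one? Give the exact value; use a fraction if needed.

172 min = 10320 s.
A emits 30 × 10320 = 309600 frames; B emits 30000/1001 × 10320 = 309600000/1001.
Difference = 309600/1001 frames (≈ 309.2907); B is behind A.

309600/1001 frames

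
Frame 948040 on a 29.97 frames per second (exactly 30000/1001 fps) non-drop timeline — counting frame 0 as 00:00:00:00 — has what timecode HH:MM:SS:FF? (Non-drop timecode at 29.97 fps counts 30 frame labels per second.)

08:46:41:10

948040 ÷ 30 = 31601 full seconds, remainder 10 frames.
31601 s = 8 h 46 min 41 s.
Timecode: 08:46:41:10.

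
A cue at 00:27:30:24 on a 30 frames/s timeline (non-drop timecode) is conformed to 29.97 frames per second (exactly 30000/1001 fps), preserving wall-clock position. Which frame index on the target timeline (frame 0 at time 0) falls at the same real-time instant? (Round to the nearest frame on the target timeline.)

Source frame index: (0×3600 + 27×60 + 30) × 30 + 24 = 49524.
Real time: 49524 / (30) = 8254/5 s.
Target frame: (8254/5) × (30000/1001) = 49524000/1001 ≈ 49474.525 → 49475.

frame 49475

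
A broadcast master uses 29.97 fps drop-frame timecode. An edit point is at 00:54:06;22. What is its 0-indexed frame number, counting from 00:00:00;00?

Complete 10-minute blocks: 5, each 17982 frames → 89910.
Remaining 4 whole minutes in the current block: 1800 + 3 × 1798 = 7194 frames.
Within the current minute: 6 × 30 + 22 − 2 = 200 (labels ;00/;01 skipped at this minute). Total = 89910 + 7194 + 200 = 97304.

97304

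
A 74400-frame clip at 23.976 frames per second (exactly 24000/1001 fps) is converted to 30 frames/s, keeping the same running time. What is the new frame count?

93093 frames

Target frames = source frames × (target rate / source rate) = 74400 × (30)/(24000/1001) = 74400 × 1001/800 = 93093.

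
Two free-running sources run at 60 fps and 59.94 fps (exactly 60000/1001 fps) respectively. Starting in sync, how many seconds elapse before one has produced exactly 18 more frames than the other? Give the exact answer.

The gap grows by |60000/1001 − 60| = 60/1001 frames per second.
Time for a 18-frame gap: 18 ÷ (60/1001) = 300.3 s.

300.3 seconds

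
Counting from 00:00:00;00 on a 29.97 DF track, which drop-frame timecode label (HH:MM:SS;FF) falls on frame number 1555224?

14:24:52;20

Each 10-minute DF block holds 10 × 60 × 30 − 9 × 2 = 17982 frames. 1555224 ÷ 17982 → 86 full blocks, remainder 8772.
Within the partial block the first minute is 1800 frames and each further minute 1798, so 4 further minute boundaries passed. Total skipped labels = 18 × 86 + 2 × 4 = 1556.
Non-drop label index = 1555224 + 1556 = 1556780; at 30 labels/s that is 14:24:52:20, i.e. DF 14:24:52;20.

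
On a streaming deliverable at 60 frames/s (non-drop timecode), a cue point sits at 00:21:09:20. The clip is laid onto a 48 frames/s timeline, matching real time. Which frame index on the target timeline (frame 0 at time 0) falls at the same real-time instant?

Source frame index: (0×3600 + 21×60 + 9) × 60 + 20 = 76160.
Real time: 76160 / (60) = 3808/3 s.
Target frame: (3808/3) × (48) = 60928.

frame 60928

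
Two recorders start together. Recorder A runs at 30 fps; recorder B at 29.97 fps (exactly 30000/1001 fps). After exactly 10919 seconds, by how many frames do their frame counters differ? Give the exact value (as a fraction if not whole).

327570/1001 frames

A emits 30 × 10919 = 327570 frames; B emits 30000/1001 × 10919 = 327570000/1001.
Difference = 327570/1001 frames (≈ 327.2428); B is behind A.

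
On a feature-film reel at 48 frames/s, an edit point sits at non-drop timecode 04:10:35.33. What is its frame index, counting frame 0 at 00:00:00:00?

721713

Total seconds to the label: (4 × 3600 + 10 × 60 + 35) = 15035.
Frame index = 15035 × 48 + 33 = 721713.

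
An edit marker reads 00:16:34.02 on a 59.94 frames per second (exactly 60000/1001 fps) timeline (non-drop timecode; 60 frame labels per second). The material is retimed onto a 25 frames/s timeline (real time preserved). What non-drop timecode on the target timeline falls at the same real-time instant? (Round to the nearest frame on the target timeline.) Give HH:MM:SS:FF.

Source frame index: (0×3600 + 16×60 + 34) × 60 + 2 = 59642.
Real time: 59642 / (60000/1001) = 29850821/30000 s.
Target frame: (29850821/30000) × (25) = 29850821/1200 ≈ 24875.684 → 24876.
At 25 labels/s: frame 24876 → 00:16:35:01.

00:16:35:01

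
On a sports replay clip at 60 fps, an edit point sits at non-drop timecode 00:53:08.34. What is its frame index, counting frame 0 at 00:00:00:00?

Total seconds to the label: (0 × 3600 + 53 × 60 + 8) = 3188.
Frame index = 3188 × 60 + 34 = 191314.

frame 191314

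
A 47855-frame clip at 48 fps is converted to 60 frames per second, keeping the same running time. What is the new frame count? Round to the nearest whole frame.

59819 frames

Frames at target rate = 47855 × (60) / (48) = 239275/4 ≈ 59818.750.
Nearest whole frame: 59819.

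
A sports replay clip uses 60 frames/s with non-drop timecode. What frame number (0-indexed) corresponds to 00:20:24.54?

frame 73494

Total seconds to the label: (0 × 3600 + 20 × 60 + 24) = 1224.
Frame index = 1224 × 60 + 54 = 73494.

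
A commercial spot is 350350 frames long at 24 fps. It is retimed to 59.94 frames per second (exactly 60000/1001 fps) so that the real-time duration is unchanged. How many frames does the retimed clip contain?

Target frames = source frames × (target rate / source rate) = 350350 × (60000/1001)/(24) = 350350 × 2500/1001 = 875000.

875000 frames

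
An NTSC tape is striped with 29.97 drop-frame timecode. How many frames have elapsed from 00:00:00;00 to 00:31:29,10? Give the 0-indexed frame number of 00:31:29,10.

As if non-drop at 30 labels/s: (0 × 3600 + 31 × 60 + 29) × 30 + 10 = 56680.
Minute boundaries passed: 31; those not divisible by 10: 31 − 3 = 28; dropped labels = 2 × 28 = 56.
Actual frame index = 56680 − 56 = 56624.

56624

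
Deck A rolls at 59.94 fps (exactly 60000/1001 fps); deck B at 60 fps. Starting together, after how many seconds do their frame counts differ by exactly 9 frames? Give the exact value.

The gap grows by |60 − 60000/1001| = 60/1001 frames per second.
Time for a 9-frame gap: 9 ÷ (60/1001) = 150.15 s.

150.15 seconds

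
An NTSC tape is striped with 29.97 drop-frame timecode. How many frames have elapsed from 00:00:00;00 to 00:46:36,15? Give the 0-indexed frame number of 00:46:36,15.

As if non-drop at 30 labels/s: (0 × 3600 + 46 × 60 + 36) × 30 + 15 = 83895.
Minute boundaries passed: 46; those not divisible by 10: 46 − 4 = 42; dropped labels = 2 × 42 = 84.
Actual frame index = 83895 − 84 = 83811.

83811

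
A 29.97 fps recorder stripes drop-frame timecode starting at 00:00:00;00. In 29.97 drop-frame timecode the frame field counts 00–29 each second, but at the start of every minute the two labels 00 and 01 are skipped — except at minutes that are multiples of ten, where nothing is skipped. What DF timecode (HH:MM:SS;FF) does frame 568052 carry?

05:15:54;00

Ten DF minutes hold 17982 frames, so frame 568052 lies in block 31 (frames 557442–575423) with 10610 frames into that block.
The block's first minute is 1800 frames and the rest 1798 each; 10610 frames reaches minute 5, so 31 × 18 + 5 × 2 = 568 labels have been skipped so far.
Adding those back, label number 568052 + 568 = 568620 at 30 labels/s is 18954 s + 0 f = 5 h 15 min 54 s frame 0, i.e. 05:15:54;00.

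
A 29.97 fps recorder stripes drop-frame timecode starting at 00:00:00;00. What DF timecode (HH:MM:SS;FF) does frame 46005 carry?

00:25:35;01

Each 10-minute DF block holds 10 × 60 × 30 − 9 × 2 = 17982 frames. 46005 ÷ 17982 → 2 full blocks, remainder 10041.
Within the partial block the first minute is 1800 frames and each further minute 1798, so 5 further minute boundaries passed. Total skipped labels = 18 × 2 + 2 × 5 = 46.
Non-drop label index = 46005 + 46 = 46051; at 30 labels/s that is 00:25:35:01, i.e. DF 00:25:35;01.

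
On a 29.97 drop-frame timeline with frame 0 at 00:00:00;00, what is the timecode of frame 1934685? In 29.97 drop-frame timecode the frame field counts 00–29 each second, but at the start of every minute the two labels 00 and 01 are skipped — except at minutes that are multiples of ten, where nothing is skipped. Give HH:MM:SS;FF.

17:55:54;01

Ten DF minutes hold 17982 frames, so frame 1934685 lies in block 107 (frames 1924074–1942055) with 10611 frames into that block.
The block's first minute is 1800 frames and the rest 1798 each; 10611 frames reaches minute 5, so 107 × 18 + 5 × 2 = 1936 labels have been skipped so far.
Adding those back, label number 1934685 + 1936 = 1936621 at 30 labels/s is 64554 s + 1 f = 17 h 55 min 54 s frame 1, i.e. 17:55:54;01.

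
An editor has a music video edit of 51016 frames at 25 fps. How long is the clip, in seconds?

Running time = 51016 / (25) = 2040.64 s.

2040.64 seconds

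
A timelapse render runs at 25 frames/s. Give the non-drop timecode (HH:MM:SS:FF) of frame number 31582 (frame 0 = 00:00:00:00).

00:21:03:07

31582 ÷ 25 = 1263 full seconds, remainder 7 frames.
1263 s = 0 h 21 min 3 s.
Timecode: 00:21:03:07.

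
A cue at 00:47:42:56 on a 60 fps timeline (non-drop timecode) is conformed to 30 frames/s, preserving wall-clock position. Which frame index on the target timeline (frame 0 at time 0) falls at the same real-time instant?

frame 85888

Source frame index: (0×3600 + 47×60 + 42) × 60 + 56 = 171776.
Real time: 171776 / (60) = 42944/15 s.
Target frame: (42944/15) × (30) = 85888.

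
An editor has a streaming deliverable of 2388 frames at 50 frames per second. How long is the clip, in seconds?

Running time = 2388 / (50) = 47.76 s.

47.76 seconds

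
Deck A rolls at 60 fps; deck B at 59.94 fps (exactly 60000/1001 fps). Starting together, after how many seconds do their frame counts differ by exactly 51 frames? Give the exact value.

850.85 seconds

The gap grows by |60000/1001 − 60| = 60/1001 frames per second.
Time for a 51-frame gap: 51 ÷ (60/1001) = 850.85 s.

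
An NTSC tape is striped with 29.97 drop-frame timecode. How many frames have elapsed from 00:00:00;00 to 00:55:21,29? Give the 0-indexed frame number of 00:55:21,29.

99559

As if non-drop at 30 labels/s: (0 × 3600 + 55 × 60 + 21) × 30 + 29 = 99659.
Minute boundaries passed: 55; those not divisible by 10: 55 − 5 = 50; dropped labels = 2 × 50 = 100.
Actual frame index = 99659 − 100 = 99559.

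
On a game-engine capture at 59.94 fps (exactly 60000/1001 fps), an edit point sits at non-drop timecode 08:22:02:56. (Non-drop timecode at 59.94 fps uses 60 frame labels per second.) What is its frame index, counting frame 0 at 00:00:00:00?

1807376

Total seconds to the label: (8 × 3600 + 22 × 60 + 2) = 30122.
Frame index = 30122 × 60 + 56 = 1807376.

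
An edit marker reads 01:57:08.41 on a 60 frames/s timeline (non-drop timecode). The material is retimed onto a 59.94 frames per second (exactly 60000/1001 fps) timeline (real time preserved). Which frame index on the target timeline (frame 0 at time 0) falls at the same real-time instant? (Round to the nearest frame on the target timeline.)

frame 421300

Source frame index: (1×3600 + 57×60 + 8) × 60 + 41 = 421721.
Real time: 421721 / (60) = 421721/60 s.
Target frame: (421721/60) × (60000/1001) = 421721000/1001 ≈ 421299.700 → 421300.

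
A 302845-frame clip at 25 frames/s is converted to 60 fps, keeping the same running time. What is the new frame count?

Target frames = source frames × (target rate / source rate) = 302845 × (60)/(25) = 302845 × 12/5 = 726828.

726828 frames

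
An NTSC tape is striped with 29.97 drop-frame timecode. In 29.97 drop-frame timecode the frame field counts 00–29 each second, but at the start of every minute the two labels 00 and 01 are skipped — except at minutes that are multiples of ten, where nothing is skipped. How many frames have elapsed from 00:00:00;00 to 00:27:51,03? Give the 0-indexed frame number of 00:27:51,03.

50083

As if non-drop at 30 labels/s: (0 × 3600 + 27 × 60 + 51) × 30 + 3 = 50133.
Minute boundaries passed: 27; those not divisible by 10: 27 − 2 = 25; dropped labels = 2 × 25 = 50.
Actual frame index = 50133 − 50 = 50083.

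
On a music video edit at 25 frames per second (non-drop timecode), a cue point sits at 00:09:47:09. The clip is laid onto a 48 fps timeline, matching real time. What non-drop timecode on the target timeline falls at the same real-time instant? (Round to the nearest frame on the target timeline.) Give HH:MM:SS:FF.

Source frame index: (0×3600 + 9×60 + 47) × 25 + 9 = 14684.
Real time: 14684 / (25) = 14684/25 s.
Target frame: (14684/25) × (48) = 704832/25 ≈ 28193.280 → 28193.
At 48 labels/s: frame 28193 → 00:09:47:17.

00:09:47:17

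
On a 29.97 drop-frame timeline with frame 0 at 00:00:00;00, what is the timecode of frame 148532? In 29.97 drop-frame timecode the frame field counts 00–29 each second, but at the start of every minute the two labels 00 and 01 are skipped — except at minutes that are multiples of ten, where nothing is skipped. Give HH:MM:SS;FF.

01:22:36;00

Each 10-minute DF block holds 10 × 60 × 30 − 9 × 2 = 17982 frames. 148532 ÷ 17982 → 8 full blocks, remainder 4676.
Within the partial block the first minute is 1800 frames and each further minute 1798, so 2 further minute boundaries passed. Total skipped labels = 18 × 8 + 2 × 2 = 148.
Non-drop label index = 148532 + 148 = 148680; at 30 labels/s that is 01:22:36:00, i.e. DF 01:22:36;00.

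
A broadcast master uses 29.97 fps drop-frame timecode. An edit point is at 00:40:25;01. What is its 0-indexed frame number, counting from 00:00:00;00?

72679

As if non-drop at 30 labels/s: (0 × 3600 + 40 × 60 + 25) × 30 + 1 = 72751.
Minute boundaries passed: 40; those not divisible by 10: 40 − 4 = 36; dropped labels = 2 × 36 = 72.
Actual frame index = 72751 − 72 = 72679.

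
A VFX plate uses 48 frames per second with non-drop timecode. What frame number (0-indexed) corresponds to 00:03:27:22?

9958

Total seconds to the label: (0 × 3600 + 3 × 60 + 27) = 207.
Frame index = 207 × 48 + 22 = 9958.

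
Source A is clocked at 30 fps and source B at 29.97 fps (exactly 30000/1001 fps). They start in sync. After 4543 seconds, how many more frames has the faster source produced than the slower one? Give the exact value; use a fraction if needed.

1770/13 frames

A emits 30 × 4543 = 136290 frames; B emits 30000/1001 × 4543 = 1770000/13.
Difference = 1770/13 frames (≈ 136.1538); B is behind A.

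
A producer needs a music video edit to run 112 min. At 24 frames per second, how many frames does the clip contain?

161280 frames

112 min = 6720 s.
Frames = 6720 × 24 = 161280.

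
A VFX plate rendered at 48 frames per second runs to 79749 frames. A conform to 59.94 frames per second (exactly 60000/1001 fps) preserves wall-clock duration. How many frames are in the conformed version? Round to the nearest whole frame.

99587 frames

Frames at target rate = 79749 × (60000/1001) / (48) = 99686250/1001 ≈ 99586.663.
Nearest whole frame: 99587.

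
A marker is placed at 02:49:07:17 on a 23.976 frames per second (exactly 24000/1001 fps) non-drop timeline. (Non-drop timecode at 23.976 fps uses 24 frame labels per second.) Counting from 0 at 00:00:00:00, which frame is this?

Total seconds to the label: (2 × 3600 + 49 × 60 + 7) = 10147.
Frame index = 10147 × 24 + 17 = 243545.

243545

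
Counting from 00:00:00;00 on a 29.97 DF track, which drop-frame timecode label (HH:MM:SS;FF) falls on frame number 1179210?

Each 10-minute DF block holds 10 × 60 × 30 − 9 × 2 = 17982 frames. 1179210 ÷ 17982 → 65 full blocks, remainder 10380.
Within the partial block the first minute is 1800 frames and each further minute 1798, so 5 further minute boundaries passed. Total skipped labels = 18 × 65 + 2 × 5 = 1180.
Non-drop label index = 1179210 + 1180 = 1180390; at 30 labels/s that is 10:55:46:10, i.e. DF 10:55:46;10.

10:55:46;10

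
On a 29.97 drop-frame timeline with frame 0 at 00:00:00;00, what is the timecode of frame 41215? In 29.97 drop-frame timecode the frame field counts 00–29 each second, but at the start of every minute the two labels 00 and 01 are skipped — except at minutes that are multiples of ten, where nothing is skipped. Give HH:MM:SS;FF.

Ten DF minutes hold 17982 frames, so frame 41215 lies in block 2 (frames 35964–53945) with 5251 frames into that block.
The block's first minute is 1800 frames and the rest 1798 each; 5251 frames reaches minute 2, so 2 × 18 + 2 × 2 = 40 labels have been skipped so far.
Adding those back, label number 41215 + 40 = 41255 at 30 labels/s is 1375 s + 5 f = 0 h 22 min 55 s frame 5, i.e. 00:22:55;05.

00:22:55;05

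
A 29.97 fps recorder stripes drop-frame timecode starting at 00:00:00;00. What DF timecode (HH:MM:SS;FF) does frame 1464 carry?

00:00:48;24

Each 10-minute DF block holds 10 × 60 × 30 − 9 × 2 = 17982 frames. 1464 ÷ 17982 → 0 full blocks, remainder 1464.
Within the partial block the first minute is 1800 frames and each further minute 1798, so 0 further minute boundaries passed. Total skipped labels = 18 × 0 + 2 × 0 = 0.
Non-drop label index = 1464 + 0 = 1464; at 30 labels/s that is 00:00:48:24, i.e. DF 00:00:48;24.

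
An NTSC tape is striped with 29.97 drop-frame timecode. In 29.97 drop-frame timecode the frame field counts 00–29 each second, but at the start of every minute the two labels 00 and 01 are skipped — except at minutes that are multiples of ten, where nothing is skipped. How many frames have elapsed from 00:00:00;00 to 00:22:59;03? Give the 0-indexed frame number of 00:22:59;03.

41333

As if non-drop at 30 labels/s: (0 × 3600 + 22 × 60 + 59) × 30 + 3 = 41373.
Minute boundaries passed: 22; those not divisible by 10: 22 − 2 = 20; dropped labels = 2 × 20 = 40.
Actual frame index = 41373 − 40 = 41333.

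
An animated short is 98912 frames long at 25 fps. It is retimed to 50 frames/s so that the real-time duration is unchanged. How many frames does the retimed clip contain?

197824 frames

Target frames = source frames × (target rate / source rate) = 98912 × (50)/(25) = 98912 × 2 = 197824.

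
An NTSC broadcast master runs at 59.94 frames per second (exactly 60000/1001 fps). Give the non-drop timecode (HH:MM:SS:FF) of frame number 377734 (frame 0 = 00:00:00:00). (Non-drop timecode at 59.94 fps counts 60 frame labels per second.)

377734 ÷ 60 = 6295 full seconds, remainder 34 frames.
6295 s = 1 h 44 min 55 s.
Timecode: 01:44:55:34.

01:44:55:34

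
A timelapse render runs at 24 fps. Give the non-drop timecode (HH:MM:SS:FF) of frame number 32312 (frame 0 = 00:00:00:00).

00:22:26:08

32312 ÷ 24 = 1346 full seconds, remainder 8 frames.
1346 s = 0 h 22 min 26 s.
Timecode: 00:22:26:08.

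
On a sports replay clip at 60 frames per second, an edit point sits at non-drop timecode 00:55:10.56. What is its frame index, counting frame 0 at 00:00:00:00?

frame 198656

Total seconds to the label: (0 × 3600 + 55 × 60 + 10) = 3310.
Frame index = 3310 × 60 + 56 = 198656.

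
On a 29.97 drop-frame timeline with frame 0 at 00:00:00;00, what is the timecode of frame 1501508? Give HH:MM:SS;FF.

13:55:00;12

Ten DF minutes hold 17982 frames, so frame 1501508 lies in block 83 (frames 1492506–1510487) with 9002 frames into that block.
The block's first minute is 1800 frames and the rest 1798 each; 9002 frames reaches minute 5, so 83 × 18 + 5 × 2 = 1504 labels have been skipped so far.
Adding those back, label number 1501508 + 1504 = 1503012 at 30 labels/s is 50100 s + 12 f = 13 h 55 min 0 s frame 12, i.e. 13:55:00;12.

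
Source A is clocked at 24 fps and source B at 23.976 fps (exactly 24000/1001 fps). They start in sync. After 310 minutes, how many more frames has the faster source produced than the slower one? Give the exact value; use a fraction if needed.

446400/1001 frames

310 min = 18600 s.
A emits 24 × 18600 = 446400 frames; B emits 24000/1001 × 18600 = 446400000/1001.
Difference = 446400/1001 frames (≈ 445.9540); B is behind A.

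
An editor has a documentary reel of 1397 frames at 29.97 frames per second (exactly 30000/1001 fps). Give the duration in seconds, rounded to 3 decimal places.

Running time = 1397 × 1001/30000 = 1398397/30000 s ≈ 46.613 s.

46.613 seconds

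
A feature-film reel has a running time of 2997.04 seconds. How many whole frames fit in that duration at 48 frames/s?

Frames = 2997.04 × 48 = 3596448/25 ≈ 143857.9200.
Complete frames: 143857.

143857 frames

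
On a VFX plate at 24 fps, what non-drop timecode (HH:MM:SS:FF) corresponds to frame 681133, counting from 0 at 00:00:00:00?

681133 ÷ 24 = 28380 full seconds, remainder 13 frames.
28380 s = 7 h 53 min 0 s.
Timecode: 07:53:00:13.

07:53:00:13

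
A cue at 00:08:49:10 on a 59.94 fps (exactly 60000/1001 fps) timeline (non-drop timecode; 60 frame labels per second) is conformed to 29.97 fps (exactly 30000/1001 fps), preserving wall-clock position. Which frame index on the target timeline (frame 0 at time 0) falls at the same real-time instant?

frame 15875

Source frame index: (0×3600 + 8×60 + 49) × 60 + 10 = 31750.
Real time: 31750 / (60000/1001) = 127127/240 s.
Target frame: (127127/240) × (30000/1001) = 15875.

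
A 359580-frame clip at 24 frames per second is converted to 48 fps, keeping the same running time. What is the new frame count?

719160 frames

Frames at target rate = 359580 × (48) / (24) = 719160.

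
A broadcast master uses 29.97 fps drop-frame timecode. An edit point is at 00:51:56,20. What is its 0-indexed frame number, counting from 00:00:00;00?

93408

Complete 10-minute blocks: 5, each 17982 frames → 89910.
Remaining 1 whole minute in the current block: 1800 + 0 × 1798 = 1800 frames.
Within the current minute: 56 × 30 + 20 − 2 = 1698 (labels ;00/;01 skipped at this minute). Total = 89910 + 1800 + 1698 = 93408.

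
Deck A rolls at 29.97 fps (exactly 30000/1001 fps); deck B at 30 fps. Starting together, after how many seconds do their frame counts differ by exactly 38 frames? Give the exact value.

The gap grows by |30 − 30000/1001| = 30/1001 frames per second.
Time for a 38-frame gap: 38 ÷ (30/1001) = 19019/15 s.

19019/15 seconds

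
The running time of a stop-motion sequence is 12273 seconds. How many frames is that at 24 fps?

Frames = 12273 × 24 = 294552.

294552 frames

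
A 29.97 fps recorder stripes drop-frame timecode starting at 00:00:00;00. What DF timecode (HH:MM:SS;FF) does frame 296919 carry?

Ten DF minutes hold 17982 frames, so frame 296919 lies in block 16 (frames 287712–305693) with 9207 frames into that block.
The block's first minute is 1800 frames and the rest 1798 each; 9207 frames reaches minute 5, so 16 × 18 + 5 × 2 = 298 labels have been skipped so far.
Adding those back, label number 296919 + 298 = 297217 at 30 labels/s is 9907 s + 7 f = 2 h 45 min 7 s frame 7, i.e. 02:45:07;07.

02:45:07;07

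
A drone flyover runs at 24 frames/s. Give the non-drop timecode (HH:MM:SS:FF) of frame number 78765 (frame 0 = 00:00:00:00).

78765 ÷ 24 = 3281 full seconds, remainder 21 frames.
3281 s = 0 h 54 min 41 s.
Timecode: 00:54:41:21.

00:54:41:21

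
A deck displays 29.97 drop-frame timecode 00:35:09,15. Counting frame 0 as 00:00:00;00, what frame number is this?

Complete 10-minute blocks: 3, each 17982 frames → 53946.
Remaining 5 whole minutes in the current block: 1800 + 4 × 1798 = 8992 frames.
Within the current minute: 9 × 30 + 15 − 2 = 283 (labels ;00/;01 skipped at this minute). Total = 53946 + 8992 + 283 = 63221.

63221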